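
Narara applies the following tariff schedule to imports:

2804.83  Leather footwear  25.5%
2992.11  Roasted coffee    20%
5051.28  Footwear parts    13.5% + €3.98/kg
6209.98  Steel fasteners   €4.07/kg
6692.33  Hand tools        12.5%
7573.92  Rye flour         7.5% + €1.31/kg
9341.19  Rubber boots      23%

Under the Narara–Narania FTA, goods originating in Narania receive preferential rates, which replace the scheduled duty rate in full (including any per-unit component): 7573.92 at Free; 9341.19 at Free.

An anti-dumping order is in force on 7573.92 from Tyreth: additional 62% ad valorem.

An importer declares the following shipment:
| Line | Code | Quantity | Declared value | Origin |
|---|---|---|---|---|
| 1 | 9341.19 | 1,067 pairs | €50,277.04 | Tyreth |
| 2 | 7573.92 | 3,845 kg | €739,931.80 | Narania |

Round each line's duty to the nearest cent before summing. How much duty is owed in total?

Line 1 (9341.19, Tyreth, 1,067 pairs, €50,277.04):
Base rate for 9341.19 is 23%.
9341.19 has an FTA preferential rate, but origin Tyreth is not Narania; base rate stands.
Duty = €50,277.04 × 23% = €11,563.72.
Line 2 (7573.92, Narania, 3,845 kg, €739,931.80):
Base rate for 7573.92 is 7.5% + €1.31/kg.
Origin Narania qualifies under the Narara–Narania agreement and 7573.92 is covered: preferential rate Free applies instead.
The additional-duty order on 7573.92 targets Tyreth, not Narania; it does not apply.
Duty = €739,931.80 × 0% = €0.00.
Total = €11,563.72 + €0.00 = €11,563.72.

€11,563.72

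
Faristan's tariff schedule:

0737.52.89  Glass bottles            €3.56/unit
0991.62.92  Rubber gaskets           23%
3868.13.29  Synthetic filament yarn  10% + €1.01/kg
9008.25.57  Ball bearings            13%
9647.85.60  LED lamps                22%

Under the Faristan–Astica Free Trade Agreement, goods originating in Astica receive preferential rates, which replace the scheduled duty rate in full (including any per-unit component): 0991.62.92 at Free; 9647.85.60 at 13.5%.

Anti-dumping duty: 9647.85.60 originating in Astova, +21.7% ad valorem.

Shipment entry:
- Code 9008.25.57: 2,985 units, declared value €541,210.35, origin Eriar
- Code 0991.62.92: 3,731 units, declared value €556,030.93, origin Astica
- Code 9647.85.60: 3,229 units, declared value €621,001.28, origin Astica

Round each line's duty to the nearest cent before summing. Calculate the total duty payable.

Line 1 (9008.25.57, Eriar, 2,985 units, €541,210.35):
Base rate for 9008.25.57 is 13%.
Duty = €541,210.35 × 13% = €70,357.35.
Line 2 (0991.62.92, Astica, 3,731 units, €556,030.93):
Base rate for 0991.62.92 is 23%.
Origin Astica qualifies under the Faristan–Astica agreement and 0991.62.92 is covered: preferential rate Free applies instead.
Duty = €556,030.93 × 0% = €0.00.
Line 3 (9647.85.60, Astica, 3,229 units, €621,001.28):
Base rate for 9647.85.60 is 22%.
Origin Astica qualifies under the Faristan–Astica agreement and 9647.85.60 is covered: preferential rate 13.5% applies instead.
The additional-duty order on 9647.85.60 targets Astova, not Astica; it does not apply.
Duty = €621,001.28 × 13.5% = €83,835.17.
Total = €70,357.35 + €0.00 + €83,835.17 = €154,192.52.

€154,192.52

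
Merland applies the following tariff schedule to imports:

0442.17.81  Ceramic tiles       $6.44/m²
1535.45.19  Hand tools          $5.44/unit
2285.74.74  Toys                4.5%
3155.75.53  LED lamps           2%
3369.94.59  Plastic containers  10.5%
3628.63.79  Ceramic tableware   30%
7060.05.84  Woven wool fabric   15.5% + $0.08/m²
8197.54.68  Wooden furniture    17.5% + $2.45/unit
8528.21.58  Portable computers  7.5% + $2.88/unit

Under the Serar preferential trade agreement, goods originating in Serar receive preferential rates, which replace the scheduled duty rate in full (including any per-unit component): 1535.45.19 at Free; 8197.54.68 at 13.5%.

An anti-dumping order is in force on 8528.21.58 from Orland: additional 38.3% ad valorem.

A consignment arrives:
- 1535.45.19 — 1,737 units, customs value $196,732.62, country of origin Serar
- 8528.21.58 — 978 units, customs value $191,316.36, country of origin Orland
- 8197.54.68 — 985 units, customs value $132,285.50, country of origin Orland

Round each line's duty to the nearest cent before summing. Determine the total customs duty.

Line 1 (1535.45.19, Serar, 1,737 units, $196,732.62):
Base rate for 1535.45.19 is $5.44/unit.
Origin Serar qualifies under the Merland–Serar agreement and 1535.45.19 is covered: preferential rate Free applies instead.
Duty = $196,732.62 × 0% = $0.00.
Line 2 (8528.21.58, Orland, 978 units, $191,316.36):
Base rate for 8528.21.58 is 7.5% + $2.88/unit.
Additional duty on 8528.21.58 from Orland: +38.3%. Applied ad valorem rate: 7.5% + 38.3% = 45.8%.
Duty = $191,316.36 × 45.8% + 978 × $2.88 = $90,439.53.
Line 3 (8197.54.68, Orland, 985 units, $132,285.50):
Base rate for 8197.54.68 is 17.5% + $2.45/unit.
8197.54.68 has an FTA preferential rate, but origin Orland is not Serar; base rate stands.
Duty = $132,285.50 × 17.5% + 985 × $2.45 = $25,563.21.
Total = $0.00 + $90,439.53 + $25,563.21 = $116,002.74.

$116,002.74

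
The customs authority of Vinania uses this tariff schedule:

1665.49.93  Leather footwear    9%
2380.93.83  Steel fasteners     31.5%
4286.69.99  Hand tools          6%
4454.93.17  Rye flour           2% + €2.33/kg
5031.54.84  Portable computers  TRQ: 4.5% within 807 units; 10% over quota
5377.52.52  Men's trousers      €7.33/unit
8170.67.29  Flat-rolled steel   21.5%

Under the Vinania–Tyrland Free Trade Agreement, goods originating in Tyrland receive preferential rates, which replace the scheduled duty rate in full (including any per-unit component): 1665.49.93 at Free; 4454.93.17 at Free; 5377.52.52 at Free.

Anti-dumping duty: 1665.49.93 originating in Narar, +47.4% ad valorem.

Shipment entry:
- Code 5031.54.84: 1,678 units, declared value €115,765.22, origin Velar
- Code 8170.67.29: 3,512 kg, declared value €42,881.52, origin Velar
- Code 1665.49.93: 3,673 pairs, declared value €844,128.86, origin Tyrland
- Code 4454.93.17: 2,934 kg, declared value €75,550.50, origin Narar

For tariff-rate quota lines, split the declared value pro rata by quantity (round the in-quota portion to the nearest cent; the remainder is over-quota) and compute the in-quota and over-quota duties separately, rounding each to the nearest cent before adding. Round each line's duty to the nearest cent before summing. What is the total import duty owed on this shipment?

€26,081.16

Line 1 (5031.54.84, Velar, 1,678 units, €115,765.22):
Code 5031.54.84 is under a tariff-rate quota (threshold 807 units). In-quota: 807 units at 4.5%; over-quota: 871 units at 10%.
Pro-rata value split: in-quota = €115,765.22 × 807/1,678 = €55,674.93; over-quota = €115,765.22 − €55,674.93 = €60,090.29.
In-quota duty = €55,674.93 × 4.5% = €2,505.37. Over-quota duty = €60,090.29 × 10% = €6,009.03.
Line duty = €2,505.37 + €6,009.03 = €8,514.40.
Line 2 (8170.67.29, Velar, 3,512 kg, €42,881.52):
Base rate for 8170.67.29 is 21.5%.
Duty = €42,881.52 × 21.5% = €9,219.53.
Line 3 (1665.49.93, Tyrland, 3,673 pairs, €844,128.86):
Base rate for 1665.49.93 is 9%.
Origin Tyrland qualifies under the Vinania–Tyrland agreement and 1665.49.93 is covered: preferential rate Free applies instead.
The additional-duty order on 1665.49.93 targets Narar, not Tyrland; it does not apply.
Duty = €844,128.86 × 0% = €0.00.
Line 4 (4454.93.17, Narar, 2,934 kg, €75,550.50):
Base rate for 4454.93.17 is 2% + €2.33/kg.
4454.93.17 has an FTA preferential rate, but origin Narar is not Tyrland; base rate stands.
Duty = €75,550.50 × 2% + 2,934 × €2.33 = €8,347.23.
Total = €8,514.40 + €9,219.53 + €0.00 + €8,347.23 = €26,081.16.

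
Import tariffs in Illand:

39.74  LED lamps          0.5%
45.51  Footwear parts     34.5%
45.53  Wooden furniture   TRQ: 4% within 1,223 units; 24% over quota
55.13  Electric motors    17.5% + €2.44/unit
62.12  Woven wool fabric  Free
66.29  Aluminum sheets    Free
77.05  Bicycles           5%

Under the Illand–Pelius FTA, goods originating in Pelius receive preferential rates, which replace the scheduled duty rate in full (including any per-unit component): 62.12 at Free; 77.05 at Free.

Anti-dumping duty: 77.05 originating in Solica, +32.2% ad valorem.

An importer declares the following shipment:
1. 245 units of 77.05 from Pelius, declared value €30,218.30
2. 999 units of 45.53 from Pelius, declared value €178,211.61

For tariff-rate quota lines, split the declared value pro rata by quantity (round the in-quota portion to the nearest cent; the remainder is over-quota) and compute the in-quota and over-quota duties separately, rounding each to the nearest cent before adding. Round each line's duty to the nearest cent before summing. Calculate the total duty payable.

Line 1 (77.05, Pelius, 245 units, €30,218.30):
Base rate for 77.05 is 5%.
Origin Pelius qualifies under the Illand–Pelius agreement and 77.05 is covered: preferential rate Free applies instead.
The additional-duty order on 77.05 targets Solica, not Pelius; it does not apply.
Duty = €30,218.30 × 0% = €0.00.
Line 2 (45.53, Pelius, 999 units, €178,211.61):
Code 45.53 is under a tariff-rate quota (threshold 1,223 units). Quantity 999 units is within the quota, so the in-quota rate 4% applies to the full value.
Duty = €178,211.61 × 4% = €7,128.46.
Total = €0.00 + €7,128.46 = €7,128.46.

€7,128.46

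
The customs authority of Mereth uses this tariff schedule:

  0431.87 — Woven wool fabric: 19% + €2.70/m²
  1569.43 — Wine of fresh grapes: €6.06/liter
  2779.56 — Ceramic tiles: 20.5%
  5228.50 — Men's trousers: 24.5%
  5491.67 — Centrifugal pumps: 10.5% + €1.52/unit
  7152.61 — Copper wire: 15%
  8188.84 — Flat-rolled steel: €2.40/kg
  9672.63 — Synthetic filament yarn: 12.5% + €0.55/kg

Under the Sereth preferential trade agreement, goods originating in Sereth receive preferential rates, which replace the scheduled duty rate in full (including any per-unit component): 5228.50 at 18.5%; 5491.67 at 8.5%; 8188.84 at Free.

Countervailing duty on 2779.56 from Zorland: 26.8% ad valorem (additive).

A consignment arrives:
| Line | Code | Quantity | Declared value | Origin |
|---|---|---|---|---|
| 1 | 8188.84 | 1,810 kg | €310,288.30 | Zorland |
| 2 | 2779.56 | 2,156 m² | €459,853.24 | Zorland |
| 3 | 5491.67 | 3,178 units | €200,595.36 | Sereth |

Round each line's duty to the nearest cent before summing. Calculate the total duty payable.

Line 1 (8188.84, Zorland, 1,810 kg, €310,288.30):
Base rate for 8188.84 is €2.40/kg.
8188.84 has an FTA preferential rate, but origin Zorland is not Sereth; base rate stands.
Duty = 1,810 × €2.40 = €4,344.00.
Line 2 (2779.56, Zorland, 2,156 m², €459,853.24):
Base rate for 2779.56 is 20.5%.
Additional duty on 2779.56 from Zorland: +26.8%. Applied ad valorem rate: 20.5% + 26.8% = 47.3%.
Duty = €459,853.24 × 47.3% = €217,510.58.
Line 3 (5491.67, Sereth, 3,178 units, €200,595.36):
Base rate for 5491.67 is 10.5% + €1.52/unit.
Origin Sereth qualifies under the Mereth–Sereth agreement and 5491.67 is covered: preferential rate 8.5% applies instead.
Duty = €200,595.36 × 8.5% = €17,050.61.
Total = €4,344.00 + €217,510.58 + €17,050.61 = €238,905.19.

€238,905.19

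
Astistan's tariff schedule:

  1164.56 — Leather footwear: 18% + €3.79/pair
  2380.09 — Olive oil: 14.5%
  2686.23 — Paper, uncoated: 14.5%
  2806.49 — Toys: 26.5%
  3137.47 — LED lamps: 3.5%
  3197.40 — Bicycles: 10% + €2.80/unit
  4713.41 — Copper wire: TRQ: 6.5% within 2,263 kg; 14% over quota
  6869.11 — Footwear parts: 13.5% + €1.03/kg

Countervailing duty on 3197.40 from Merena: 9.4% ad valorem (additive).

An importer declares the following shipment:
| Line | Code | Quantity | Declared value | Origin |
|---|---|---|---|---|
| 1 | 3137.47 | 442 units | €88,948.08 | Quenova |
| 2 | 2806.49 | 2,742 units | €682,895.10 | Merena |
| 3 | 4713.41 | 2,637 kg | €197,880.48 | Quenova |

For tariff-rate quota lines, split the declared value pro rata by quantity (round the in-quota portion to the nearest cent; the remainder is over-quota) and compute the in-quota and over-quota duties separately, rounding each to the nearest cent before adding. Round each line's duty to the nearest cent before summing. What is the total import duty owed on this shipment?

Line 1 (3137.47, Quenova, 442 units, €88,948.08):
Base rate for 3137.47 is 3.5%.
Duty = €88,948.08 × 3.5% = €3,113.18.
Line 2 (2806.49, Merena, 2,742 units, €682,895.10):
Base rate for 2806.49 is 26.5%.
Duty = €682,895.10 × 26.5% = €180,967.20.
Line 3 (4713.41, Quenova, 2,637 kg, €197,880.48):
Code 4713.41 is under a tariff-rate quota (threshold 2,263 kg). In-quota: 2,263 kg at 6.5%; over-quota: 374 kg at 14%.
Pro-rata value split: in-quota = €197,880.48 × 2,263/2,637 = €169,815.52; over-quota = €197,880.48 − €169,815.52 = €28,064.96.
In-quota duty = €169,815.52 × 6.5% = €11,038.01. Over-quota duty = €28,064.96 × 14% = €3,929.09.
Line duty = €11,038.01 + €3,929.09 = €14,967.10.
Total = €3,113.18 + €180,967.20 + €14,967.10 = €199,047.48.

€199,047.48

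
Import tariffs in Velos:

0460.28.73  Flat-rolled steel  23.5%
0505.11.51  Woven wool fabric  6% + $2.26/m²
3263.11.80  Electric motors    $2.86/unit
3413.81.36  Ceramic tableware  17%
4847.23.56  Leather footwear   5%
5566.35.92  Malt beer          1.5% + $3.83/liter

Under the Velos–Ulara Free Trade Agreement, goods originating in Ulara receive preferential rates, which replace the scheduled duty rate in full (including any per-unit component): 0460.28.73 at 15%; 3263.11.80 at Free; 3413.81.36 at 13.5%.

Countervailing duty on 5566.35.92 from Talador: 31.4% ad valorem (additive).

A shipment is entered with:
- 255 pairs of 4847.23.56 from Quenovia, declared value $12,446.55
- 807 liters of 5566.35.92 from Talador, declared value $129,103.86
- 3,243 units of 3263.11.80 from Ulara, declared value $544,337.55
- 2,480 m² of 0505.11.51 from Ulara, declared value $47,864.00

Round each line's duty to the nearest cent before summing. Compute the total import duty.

Line 1 (4847.23.56, Quenovia, 255 pairs, $12,446.55):
Base rate for 4847.23.56 is 5%.
Duty = $12,446.55 × 5% = $622.33.
Line 2 (5566.35.92, Talador, 807 liters, $129,103.86):
Base rate for 5566.35.92 is 1.5% + $3.83/liter.
Additional duty on 5566.35.92 from Talador: +31.4%. Applied ad valorem rate: 1.5% + 31.4% = 32.9%.
Duty = $129,103.86 × 32.9% + 807 × $3.83 = $45,565.98.
Line 3 (3263.11.80, Ulara, 3,243 units, $544,337.55):
Base rate for 3263.11.80 is $2.86/unit.
Origin Ulara qualifies under the Velos–Ulara agreement and 3263.11.80 is covered: preferential rate Free applies instead.
Duty = $544,337.55 × 0% = $0.00.
Line 4 (0505.11.51, Ulara, 2,480 m², $47,864.00):
Base rate for 0505.11.51 is 6% + $2.26/m².
Origin Ulara is the FTA partner but 0505.11.51 is not on the preference list; base rate stands.
Duty = $47,864.00 × 6% + 2,480 × $2.26 = $8,476.64.
Total = $622.33 + $45,565.98 + $0.00 + $8,476.64 = $54,664.95.

$54,664.95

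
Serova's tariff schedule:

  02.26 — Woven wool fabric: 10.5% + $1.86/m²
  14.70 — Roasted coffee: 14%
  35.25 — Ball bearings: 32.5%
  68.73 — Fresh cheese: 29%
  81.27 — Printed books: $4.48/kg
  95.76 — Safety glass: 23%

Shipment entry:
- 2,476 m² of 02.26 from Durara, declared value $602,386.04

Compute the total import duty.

Line 1 (02.26, Durara, 2,476 m², $602,386.04):
Base rate for 02.26 is 10.5% + $1.86/m².
Duty = $602,386.04 × 10.5% + 2,476 × $1.86 = $67,855.89.

$67,855.89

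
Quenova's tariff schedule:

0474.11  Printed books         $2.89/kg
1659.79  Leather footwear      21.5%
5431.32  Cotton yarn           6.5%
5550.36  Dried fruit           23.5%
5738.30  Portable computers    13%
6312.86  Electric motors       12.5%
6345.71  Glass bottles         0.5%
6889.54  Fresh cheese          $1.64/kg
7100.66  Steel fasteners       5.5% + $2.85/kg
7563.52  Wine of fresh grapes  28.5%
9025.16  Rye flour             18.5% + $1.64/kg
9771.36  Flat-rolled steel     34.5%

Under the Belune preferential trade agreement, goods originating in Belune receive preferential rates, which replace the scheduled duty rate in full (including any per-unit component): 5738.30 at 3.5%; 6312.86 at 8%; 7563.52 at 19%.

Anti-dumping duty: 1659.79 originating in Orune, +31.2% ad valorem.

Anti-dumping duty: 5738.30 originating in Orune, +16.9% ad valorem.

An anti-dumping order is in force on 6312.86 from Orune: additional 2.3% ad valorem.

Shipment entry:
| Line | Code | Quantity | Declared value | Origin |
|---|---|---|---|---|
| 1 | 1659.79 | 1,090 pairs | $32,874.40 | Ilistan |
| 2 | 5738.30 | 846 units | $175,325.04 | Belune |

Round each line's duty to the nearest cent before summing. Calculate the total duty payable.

$13,204.38

Line 1 (1659.79, Ilistan, 1,090 pairs, $32,874.40):
Base rate for 1659.79 is 21.5%.
The additional-duty order on 1659.79 targets Orune, not Ilistan; it does not apply.
Duty = $32,874.40 × 21.5% = $7,068.00.
Line 2 (5738.30, Belune, 846 units, $175,325.04):
Base rate for 5738.30 is 13%.
Origin Belune qualifies under the Quenova–Belune agreement and 5738.30 is covered: preferential rate 3.5% applies instead.
The additional-duty order on 5738.30 targets Orune, not Belune; it does not apply.
Duty = $175,325.04 × 3.5% = $6,136.38.
Total = $7,068.00 + $6,136.38 = $13,204.38.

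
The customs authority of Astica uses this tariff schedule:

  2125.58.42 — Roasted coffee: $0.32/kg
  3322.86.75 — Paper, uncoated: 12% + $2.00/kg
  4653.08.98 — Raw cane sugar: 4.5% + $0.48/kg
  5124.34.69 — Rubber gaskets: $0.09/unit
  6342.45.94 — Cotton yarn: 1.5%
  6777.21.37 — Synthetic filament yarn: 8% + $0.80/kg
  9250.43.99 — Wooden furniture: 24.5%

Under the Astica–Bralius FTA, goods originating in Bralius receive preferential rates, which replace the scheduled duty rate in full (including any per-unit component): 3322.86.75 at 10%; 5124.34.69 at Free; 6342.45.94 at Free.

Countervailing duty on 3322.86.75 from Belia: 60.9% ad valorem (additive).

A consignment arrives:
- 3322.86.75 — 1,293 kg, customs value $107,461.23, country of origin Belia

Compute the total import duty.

Line 1 (3322.86.75, Belia, 1,293 kg, $107,461.23):
Base rate for 3322.86.75 is 12% + $2.00/kg.
3322.86.75 has an FTA preferential rate, but origin Belia is not Bralius; base rate stands.
Additional duty on 3322.86.75 from Belia: +60.9%. Applied ad valorem rate: 12% + 60.9% = 72.9%.
Duty = $107,461.23 × 72.9% + 1,293 × $2.00 = $80,925.24.

$80,925.24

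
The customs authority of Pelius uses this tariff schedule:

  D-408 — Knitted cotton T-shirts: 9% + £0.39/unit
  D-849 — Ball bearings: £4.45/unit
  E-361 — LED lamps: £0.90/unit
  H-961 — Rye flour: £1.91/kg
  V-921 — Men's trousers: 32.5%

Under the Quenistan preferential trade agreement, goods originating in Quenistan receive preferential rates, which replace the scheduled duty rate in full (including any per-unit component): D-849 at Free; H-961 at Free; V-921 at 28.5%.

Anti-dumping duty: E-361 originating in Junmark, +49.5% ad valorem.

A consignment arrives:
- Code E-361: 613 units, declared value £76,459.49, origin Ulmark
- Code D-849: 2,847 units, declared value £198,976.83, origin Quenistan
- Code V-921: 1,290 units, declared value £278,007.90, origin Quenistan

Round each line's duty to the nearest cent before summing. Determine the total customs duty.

Line 1 (E-361, Ulmark, 613 units, £76,459.49):
Base rate for E-361 is £0.90/unit.
The additional-duty order on E-361 targets Junmark, not Ulmark; it does not apply.
Duty = 613 × £0.90 = £551.70.
Line 2 (D-849, Quenistan, 2,847 units, £198,976.83):
Base rate for D-849 is £4.45/unit.
Origin Quenistan qualifies under the Pelius–Quenistan agreement and D-849 is covered: preferential rate Free applies instead.
Duty = £198,976.83 × 0% = £0.00.
Line 3 (V-921, Quenistan, 1,290 units, £278,007.90):
Base rate for V-921 is 32.5%.
Origin Quenistan qualifies under the Pelius–Quenistan agreement and V-921 is covered: preferential rate 28.5% applies instead.
Duty = £278,007.90 × 28.5% = £79,232.25.
Total = £551.70 + £0.00 + £79,232.25 = £79,783.95.

£79,783.95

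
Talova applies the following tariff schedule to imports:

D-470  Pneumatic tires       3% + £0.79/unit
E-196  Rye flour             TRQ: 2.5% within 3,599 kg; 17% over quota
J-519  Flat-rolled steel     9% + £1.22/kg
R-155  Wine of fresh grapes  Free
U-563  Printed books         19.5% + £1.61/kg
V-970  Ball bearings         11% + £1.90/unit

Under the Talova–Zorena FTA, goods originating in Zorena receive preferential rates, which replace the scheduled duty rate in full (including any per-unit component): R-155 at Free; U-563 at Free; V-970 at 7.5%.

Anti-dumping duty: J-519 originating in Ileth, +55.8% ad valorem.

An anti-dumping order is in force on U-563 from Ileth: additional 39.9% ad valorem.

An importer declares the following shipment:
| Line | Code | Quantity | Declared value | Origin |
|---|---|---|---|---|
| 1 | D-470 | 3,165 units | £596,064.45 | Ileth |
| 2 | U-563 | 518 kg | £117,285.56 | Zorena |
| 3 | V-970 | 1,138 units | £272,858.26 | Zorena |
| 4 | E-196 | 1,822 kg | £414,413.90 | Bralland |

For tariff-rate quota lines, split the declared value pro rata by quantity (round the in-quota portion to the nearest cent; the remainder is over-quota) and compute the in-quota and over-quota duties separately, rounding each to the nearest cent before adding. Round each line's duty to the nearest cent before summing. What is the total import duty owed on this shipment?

Line 1 (D-470, Ileth, 3,165 units, £596,064.45):
Base rate for D-470 is 3% + £0.79/unit.
Duty = £596,064.45 × 3% + 3,165 × £0.79 = £20,382.28.
Line 2 (U-563, Zorena, 518 kg, £117,285.56):
Base rate for U-563 is 19.5% + £1.61/kg.
Origin Zorena qualifies under the Talova–Zorena agreement and U-563 is covered: preferential rate Free applies instead.
The additional-duty order on U-563 targets Ileth, not Zorena; it does not apply.
Duty = £117,285.56 × 0% = £0.00.
Line 3 (V-970, Zorena, 1,138 units, £272,858.26):
Base rate for V-970 is 11% + £1.90/unit.
Origin Zorena qualifies under the Talova–Zorena agreement and V-970 is covered: preferential rate 7.5% applies instead.
Duty = £272,858.26 × 7.5% = £20,464.37.
Line 4 (E-196, Bralland, 1,822 kg, £414,413.90):
Code E-196 is under a tariff-rate quota (threshold 3,599 kg). Quantity 1,822 kg is within the quota, so the in-quota rate 2.5% applies to the full value.
Duty = £414,413.90 × 2.5% = £10,360.35.
Total = £20,382.28 + £0.00 + £20,464.37 + £10,360.35 = £51,207.00.

£51,207.00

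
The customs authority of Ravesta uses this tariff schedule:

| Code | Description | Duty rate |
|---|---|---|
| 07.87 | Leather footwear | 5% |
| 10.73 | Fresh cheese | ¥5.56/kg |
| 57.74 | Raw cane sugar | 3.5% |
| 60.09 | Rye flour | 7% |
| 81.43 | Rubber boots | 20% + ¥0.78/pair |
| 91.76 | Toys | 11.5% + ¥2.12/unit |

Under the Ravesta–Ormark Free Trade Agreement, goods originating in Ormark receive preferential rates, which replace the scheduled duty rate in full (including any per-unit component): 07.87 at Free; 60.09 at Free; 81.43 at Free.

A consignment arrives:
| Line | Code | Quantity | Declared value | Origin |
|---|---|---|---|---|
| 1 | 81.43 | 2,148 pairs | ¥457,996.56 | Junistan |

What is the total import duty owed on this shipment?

¥93,274.75

Line 1 (81.43, Junistan, 2,148 pairs, ¥457,996.56):
Base rate for 81.43 is 20% + ¥0.78/pair.
81.43 has an FTA preferential rate, but origin Junistan is not Ormark; base rate stands.
Duty = ¥457,996.56 × 20% + 2,148 × ¥0.78 = ¥93,274.75.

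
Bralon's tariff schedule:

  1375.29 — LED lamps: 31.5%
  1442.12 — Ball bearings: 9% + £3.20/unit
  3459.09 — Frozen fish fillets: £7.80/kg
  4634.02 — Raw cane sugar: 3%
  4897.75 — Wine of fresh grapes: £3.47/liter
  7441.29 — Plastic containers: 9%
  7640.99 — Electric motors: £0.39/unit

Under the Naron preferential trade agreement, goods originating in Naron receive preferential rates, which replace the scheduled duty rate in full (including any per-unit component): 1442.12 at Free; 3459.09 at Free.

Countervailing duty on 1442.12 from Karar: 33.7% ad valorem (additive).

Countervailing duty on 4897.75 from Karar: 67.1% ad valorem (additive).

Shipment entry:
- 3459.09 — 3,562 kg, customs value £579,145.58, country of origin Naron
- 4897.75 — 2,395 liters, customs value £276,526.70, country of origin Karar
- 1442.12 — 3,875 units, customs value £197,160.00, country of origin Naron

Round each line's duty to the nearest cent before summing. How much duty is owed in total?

£193,860.07

Line 1 (3459.09, Naron, 3,562 kg, £579,145.58):
Base rate for 3459.09 is £7.80/kg.
Origin Naron qualifies under the Bralon–Naron agreement and 3459.09 is covered: preferential rate Free applies instead.
Duty = £579,145.58 × 0% = £0.00.
Line 2 (4897.75, Karar, 2,395 liters, £276,526.70):
Base rate for 4897.75 is £3.47/liter.
Additional duty on 4897.75 from Karar: +67.1% ad valorem. Applied ad valorem rate = 67.1%.
Duty = £276,526.70 × 67.1% + 2,395 × £3.47 = £193,860.07.
Line 3 (1442.12, Naron, 3,875 units, £197,160.00):
Base rate for 1442.12 is 9% + £3.20/unit.
Origin Naron qualifies under the Bralon–Naron agreement and 1442.12 is covered: preferential rate Free applies instead.
The additional-duty order on 1442.12 targets Karar, not Naron; it does not apply.
Duty = £197,160.00 × 0% = £0.00.
Total = £0.00 + £193,860.07 + £0.00 = £193,860.07.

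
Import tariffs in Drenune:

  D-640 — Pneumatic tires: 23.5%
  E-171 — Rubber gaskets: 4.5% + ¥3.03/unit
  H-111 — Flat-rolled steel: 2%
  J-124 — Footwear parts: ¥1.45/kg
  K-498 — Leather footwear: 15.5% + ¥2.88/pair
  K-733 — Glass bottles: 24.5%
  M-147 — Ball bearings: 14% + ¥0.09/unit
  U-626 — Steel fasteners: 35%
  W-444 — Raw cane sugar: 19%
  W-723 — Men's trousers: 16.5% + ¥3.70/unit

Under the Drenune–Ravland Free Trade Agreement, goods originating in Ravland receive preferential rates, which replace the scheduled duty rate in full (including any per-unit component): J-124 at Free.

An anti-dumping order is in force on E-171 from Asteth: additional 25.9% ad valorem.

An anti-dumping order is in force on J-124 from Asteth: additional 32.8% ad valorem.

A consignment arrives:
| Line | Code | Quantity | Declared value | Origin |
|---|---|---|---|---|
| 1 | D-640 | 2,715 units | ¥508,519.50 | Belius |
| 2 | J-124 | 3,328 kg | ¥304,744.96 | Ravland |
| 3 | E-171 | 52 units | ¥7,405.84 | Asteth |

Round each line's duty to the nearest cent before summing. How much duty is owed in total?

Line 1 (D-640, Belius, 2,715 units, ¥508,519.50):
Base rate for D-640 is 23.5%.
Duty = ¥508,519.50 × 23.5% = ¥119,502.08.
Line 2 (J-124, Ravland, 3,328 kg, ¥304,744.96):
Base rate for J-124 is ¥1.45/kg.
Origin Ravland qualifies under the Drenune–Ravland agreement and J-124 is covered: preferential rate Free applies instead.
The additional-duty order on J-124 targets Asteth, not Ravland; it does not apply.
Duty = ¥304,744.96 × 0% = ¥0.00.
Line 3 (E-171, Asteth, 52 units, ¥7,405.84):
Base rate for E-171 is 4.5% + ¥3.03/unit.
Additional duty on E-171 from Asteth: +25.9%. Applied ad valorem rate: 4.5% + 25.9% = 30.4%.
Duty = ¥7,405.84 × 30.4% + 52 × ¥3.03 = ¥2,408.94.
Total = ¥119,502.08 + ¥0.00 + ¥2,408.94 = ¥121,911.02.

¥121,911.02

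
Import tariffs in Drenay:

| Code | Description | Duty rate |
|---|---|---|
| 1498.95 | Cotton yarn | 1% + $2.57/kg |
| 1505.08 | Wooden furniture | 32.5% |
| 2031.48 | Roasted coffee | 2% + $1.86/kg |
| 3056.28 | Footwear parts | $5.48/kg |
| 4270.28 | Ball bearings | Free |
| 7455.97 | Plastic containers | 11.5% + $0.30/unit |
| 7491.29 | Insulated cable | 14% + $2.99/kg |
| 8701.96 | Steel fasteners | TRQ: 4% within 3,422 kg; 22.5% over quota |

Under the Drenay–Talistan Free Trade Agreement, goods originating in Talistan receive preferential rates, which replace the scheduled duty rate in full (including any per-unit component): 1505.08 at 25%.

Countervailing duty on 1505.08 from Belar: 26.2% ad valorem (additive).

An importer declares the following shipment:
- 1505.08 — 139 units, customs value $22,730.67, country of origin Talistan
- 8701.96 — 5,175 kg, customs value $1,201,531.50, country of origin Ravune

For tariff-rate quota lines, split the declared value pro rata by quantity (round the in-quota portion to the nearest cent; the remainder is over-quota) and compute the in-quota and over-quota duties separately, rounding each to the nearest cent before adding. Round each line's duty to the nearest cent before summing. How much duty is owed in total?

Line 1 (1505.08, Talistan, 139 units, $22,730.67):
Base rate for 1505.08 is 32.5%.
Origin Talistan qualifies under the Drenay–Talistan agreement and 1505.08 is covered: preferential rate 25% applies instead.
The additional-duty order on 1505.08 targets Belar, not Talistan; it does not apply.
Duty = $22,730.67 × 25% = $5,682.67.
Line 2 (8701.96, Ravune, 5,175 kg, $1,201,531.50):
Code 8701.96 is under a tariff-rate quota (threshold 3,422 kg). In-quota: 3,422 kg at 4%; over-quota: 1,753 kg at 22.5%.
Pro-rata value split: in-quota = $1,201,531.50 × 3,422/5,175 = $794,519.96; over-quota = $1,201,531.50 − $794,519.96 = $407,011.54.
In-quota duty = $794,519.96 × 4% = $31,780.80. Over-quota duty = $407,011.54 × 22.5% = $91,577.60.
Line duty = $31,780.80 + $91,577.60 = $123,358.40.
Total = $5,682.67 + $123,358.40 = $129,041.07.

$129,041.07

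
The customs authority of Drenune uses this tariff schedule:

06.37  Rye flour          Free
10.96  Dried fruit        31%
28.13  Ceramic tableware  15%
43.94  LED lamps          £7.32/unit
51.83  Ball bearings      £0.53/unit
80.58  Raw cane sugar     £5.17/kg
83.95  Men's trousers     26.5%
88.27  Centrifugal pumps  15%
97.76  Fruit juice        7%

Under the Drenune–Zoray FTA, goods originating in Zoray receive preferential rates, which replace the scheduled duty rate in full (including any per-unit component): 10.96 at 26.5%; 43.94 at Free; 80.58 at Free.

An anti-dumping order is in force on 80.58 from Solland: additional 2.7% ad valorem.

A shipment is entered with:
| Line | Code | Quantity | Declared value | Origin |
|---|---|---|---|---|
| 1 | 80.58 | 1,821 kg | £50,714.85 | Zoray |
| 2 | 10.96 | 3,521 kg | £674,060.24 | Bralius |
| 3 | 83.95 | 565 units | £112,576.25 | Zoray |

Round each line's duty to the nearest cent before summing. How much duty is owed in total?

£238,791.38

Line 1 (80.58, Zoray, 1,821 kg, £50,714.85):
Base rate for 80.58 is £5.17/kg.
Origin Zoray qualifies under the Drenune–Zoray agreement and 80.58 is covered: preferential rate Free applies instead.
The additional-duty order on 80.58 targets Solland, not Zoray; it does not apply.
Duty = £50,714.85 × 0% = £0.00.
Line 2 (10.96, Bralius, 3,521 kg, £674,060.24):
Base rate for 10.96 is 31%.
10.96 has an FTA preferential rate, but origin Bralius is not Zoray; base rate stands.
Duty = £674,060.24 × 31% = £208,958.67.
Line 3 (83.95, Zoray, 565 units, £112,576.25):
Base rate for 83.95 is 26.5%.
Origin Zoray is the FTA partner but 83.95 is not on the preference list; base rate stands.
Duty = £112,576.25 × 26.5% = £29,832.71.
Total = £0.00 + £208,958.67 + £29,832.71 = £238,791.38.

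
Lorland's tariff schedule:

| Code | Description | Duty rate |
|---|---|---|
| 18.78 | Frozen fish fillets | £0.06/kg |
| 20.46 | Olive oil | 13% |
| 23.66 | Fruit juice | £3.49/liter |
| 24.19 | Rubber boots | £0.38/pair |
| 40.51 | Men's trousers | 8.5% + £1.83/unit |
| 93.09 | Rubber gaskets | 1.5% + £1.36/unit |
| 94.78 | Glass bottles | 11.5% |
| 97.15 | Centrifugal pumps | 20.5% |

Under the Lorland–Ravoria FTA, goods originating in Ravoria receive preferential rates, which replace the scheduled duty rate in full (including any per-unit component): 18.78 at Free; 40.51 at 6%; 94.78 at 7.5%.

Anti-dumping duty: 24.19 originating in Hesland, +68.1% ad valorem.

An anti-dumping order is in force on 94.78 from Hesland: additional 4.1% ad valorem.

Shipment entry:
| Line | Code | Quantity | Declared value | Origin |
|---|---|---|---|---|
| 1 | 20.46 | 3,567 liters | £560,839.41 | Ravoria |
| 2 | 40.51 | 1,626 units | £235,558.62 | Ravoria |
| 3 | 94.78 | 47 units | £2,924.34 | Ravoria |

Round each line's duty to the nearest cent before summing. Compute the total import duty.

£87,261.97

Line 1 (20.46, Ravoria, 3,567 liters, £560,839.41):
Base rate for 20.46 is 13%.
Origin Ravoria is the FTA partner but 20.46 is not on the preference list; base rate stands.
Duty = £560,839.41 × 13% = £72,909.12.
Line 2 (40.51, Ravoria, 1,626 units, £235,558.62):
Base rate for 40.51 is 8.5% + £1.83/unit.
Origin Ravoria qualifies under the Lorland–Ravoria agreement and 40.51 is covered: preferential rate 6% applies instead.
Duty = £235,558.62 × 6% = £14,133.52.
Line 3 (94.78, Ravoria, 47 units, £2,924.34):
Base rate for 94.78 is 11.5%.
Origin Ravoria qualifies under the Lorland–Ravoria agreement and 94.78 is covered: preferential rate 7.5% applies instead.
The additional-duty order on 94.78 targets Hesland, not Ravoria; it does not apply.
Duty = £2,924.34 × 7.5% = £219.33.
Total = £72,909.12 + £14,133.52 + £219.33 = £87,261.97.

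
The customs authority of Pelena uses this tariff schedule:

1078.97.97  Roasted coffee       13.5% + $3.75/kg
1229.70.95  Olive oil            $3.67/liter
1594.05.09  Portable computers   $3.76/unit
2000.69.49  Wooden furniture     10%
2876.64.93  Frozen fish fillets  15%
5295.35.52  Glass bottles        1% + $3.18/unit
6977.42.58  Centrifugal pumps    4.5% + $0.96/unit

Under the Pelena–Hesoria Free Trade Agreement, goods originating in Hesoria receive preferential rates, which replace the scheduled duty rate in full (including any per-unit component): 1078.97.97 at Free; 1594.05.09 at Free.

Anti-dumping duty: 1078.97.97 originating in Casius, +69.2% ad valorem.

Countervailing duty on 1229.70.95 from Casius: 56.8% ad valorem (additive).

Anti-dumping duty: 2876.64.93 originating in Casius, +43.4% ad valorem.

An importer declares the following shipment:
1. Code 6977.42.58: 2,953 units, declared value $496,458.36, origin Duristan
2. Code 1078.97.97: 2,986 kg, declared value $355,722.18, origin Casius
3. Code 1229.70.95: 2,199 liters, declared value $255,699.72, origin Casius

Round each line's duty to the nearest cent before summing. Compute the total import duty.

Line 1 (6977.42.58, Duristan, 2,953 units, $496,458.36):
Base rate for 6977.42.58 is 4.5% + $0.96/unit.
Duty = $496,458.36 × 4.5% + 2,953 × $0.96 = $25,175.51.
Line 2 (1078.97.97, Casius, 2,986 kg, $355,722.18):
Base rate for 1078.97.97 is 13.5% + $3.75/kg.
1078.97.97 has an FTA preferential rate, but origin Casius is not Hesoria; base rate stands.
Additional duty on 1078.97.97 from Casius: +69.2%. Applied ad valorem rate: 13.5% + 69.2% = 82.7%.
Duty = $355,722.18 × 82.7% + 2,986 × $3.75 = $305,379.74.
Line 3 (1229.70.95, Casius, 2,199 liters, $255,699.72):
Base rate for 1229.70.95 is $3.67/liter.
Additional duty on 1229.70.95 from Casius: +56.8% ad valorem. Applied ad valorem rate = 56.8%.
Duty = $255,699.72 × 56.8% + 2,199 × $3.67 = $153,307.77.
Total = $25,175.51 + $305,379.74 + $153,307.77 = $483,863.02.

$483,863.02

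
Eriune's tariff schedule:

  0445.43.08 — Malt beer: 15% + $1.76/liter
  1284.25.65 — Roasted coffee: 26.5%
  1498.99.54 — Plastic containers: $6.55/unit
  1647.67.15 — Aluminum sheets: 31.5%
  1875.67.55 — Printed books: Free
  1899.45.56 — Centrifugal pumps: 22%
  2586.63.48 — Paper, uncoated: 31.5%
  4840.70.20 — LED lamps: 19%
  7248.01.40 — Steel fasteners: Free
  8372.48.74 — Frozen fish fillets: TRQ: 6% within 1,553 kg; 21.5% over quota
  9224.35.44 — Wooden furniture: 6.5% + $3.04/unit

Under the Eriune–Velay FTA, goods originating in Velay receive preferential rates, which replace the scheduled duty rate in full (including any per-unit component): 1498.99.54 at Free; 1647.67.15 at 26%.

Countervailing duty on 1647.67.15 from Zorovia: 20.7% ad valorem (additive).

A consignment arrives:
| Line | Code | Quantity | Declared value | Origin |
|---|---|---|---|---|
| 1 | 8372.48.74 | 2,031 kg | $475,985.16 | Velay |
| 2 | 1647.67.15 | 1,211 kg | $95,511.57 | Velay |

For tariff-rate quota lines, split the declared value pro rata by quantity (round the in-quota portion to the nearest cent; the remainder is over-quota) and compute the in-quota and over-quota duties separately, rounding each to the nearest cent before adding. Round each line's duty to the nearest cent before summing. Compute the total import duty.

$70,755.85

Line 1 (8372.48.74, Velay, 2,031 kg, $475,985.16):
Code 8372.48.74 is under a tariff-rate quota (threshold 1,553 kg). In-quota: 1,553 kg at 6%; over-quota: 478 kg at 21.5%.
Pro-rata value split: in-quota = $475,985.16 × 1,553/2,031 = $363,961.08; over-quota = $475,985.16 − $363,961.08 = $112,024.08.
In-quota duty = $363,961.08 × 6% = $21,837.66. Over-quota duty = $112,024.08 × 21.5% = $24,085.18.
Line duty = $21,837.66 + $24,085.18 = $45,922.84.
Line 2 (1647.67.15, Velay, 1,211 kg, $95,511.57):
Base rate for 1647.67.15 is 31.5%.
Origin Velay qualifies under the Eriune–Velay agreement and 1647.67.15 is covered: preferential rate 26% applies instead.
The additional-duty order on 1647.67.15 targets Zorovia, not Velay; it does not apply.
Duty = $95,511.57 × 26% = $24,833.01.
Total = $45,922.84 + $24,833.01 = $70,755.85.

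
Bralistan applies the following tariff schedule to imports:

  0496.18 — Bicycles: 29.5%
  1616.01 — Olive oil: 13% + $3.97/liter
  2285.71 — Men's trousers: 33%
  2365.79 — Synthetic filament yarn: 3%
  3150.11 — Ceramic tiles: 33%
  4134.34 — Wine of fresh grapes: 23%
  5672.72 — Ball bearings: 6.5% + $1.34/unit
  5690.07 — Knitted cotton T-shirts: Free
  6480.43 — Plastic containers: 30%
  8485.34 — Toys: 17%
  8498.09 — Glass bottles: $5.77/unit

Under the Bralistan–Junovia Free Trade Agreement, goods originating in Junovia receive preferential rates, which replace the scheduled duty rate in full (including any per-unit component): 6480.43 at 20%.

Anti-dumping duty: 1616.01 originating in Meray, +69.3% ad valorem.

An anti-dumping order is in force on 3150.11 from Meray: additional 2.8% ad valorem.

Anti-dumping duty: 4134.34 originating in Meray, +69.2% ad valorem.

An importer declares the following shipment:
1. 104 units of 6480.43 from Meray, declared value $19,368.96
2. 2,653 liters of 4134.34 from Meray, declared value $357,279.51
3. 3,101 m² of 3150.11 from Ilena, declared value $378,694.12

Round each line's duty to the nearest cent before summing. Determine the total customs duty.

$460,191.46

Line 1 (6480.43, Meray, 104 units, $19,368.96):
Base rate for 6480.43 is 30%.
6480.43 has an FTA preferential rate, but origin Meray is not Junovia; base rate stands.
Duty = $19,368.96 × 30% = $5,810.69.
Line 2 (4134.34, Meray, 2,653 liters, $357,279.51):
Base rate for 4134.34 is 23%.
Additional duty on 4134.34 from Meray: +69.2%. Applied ad valorem rate: 23% + 69.2% = 92.2%.
Duty = $357,279.51 × 92.2% = $329,411.71.
Line 3 (3150.11, Ilena, 3,101 m², $378,694.12):
Base rate for 3150.11 is 33%.
The additional-duty order on 3150.11 targets Meray, not Ilena; it does not apply.
Duty = $378,694.12 × 33% = $124,969.06.
Total = $5,810.69 + $329,411.71 + $124,969.06 = $460,191.46.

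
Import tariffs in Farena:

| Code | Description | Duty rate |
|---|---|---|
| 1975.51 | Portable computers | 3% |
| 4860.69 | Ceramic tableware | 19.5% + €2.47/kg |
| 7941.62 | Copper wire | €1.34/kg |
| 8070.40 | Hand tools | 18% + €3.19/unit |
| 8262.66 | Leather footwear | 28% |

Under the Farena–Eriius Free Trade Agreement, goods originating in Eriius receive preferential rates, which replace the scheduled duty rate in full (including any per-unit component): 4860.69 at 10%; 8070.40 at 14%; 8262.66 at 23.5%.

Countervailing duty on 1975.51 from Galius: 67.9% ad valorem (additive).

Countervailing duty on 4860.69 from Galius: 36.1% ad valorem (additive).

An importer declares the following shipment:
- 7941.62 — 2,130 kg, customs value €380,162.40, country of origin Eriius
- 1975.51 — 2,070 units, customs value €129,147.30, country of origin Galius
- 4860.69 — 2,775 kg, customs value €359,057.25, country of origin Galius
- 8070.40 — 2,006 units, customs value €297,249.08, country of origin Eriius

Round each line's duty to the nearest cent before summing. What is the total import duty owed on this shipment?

€342,524.59

Line 1 (7941.62, Eriius, 2,130 kg, €380,162.40):
Base rate for 7941.62 is €1.34/kg.
Origin Eriius is the FTA partner but 7941.62 is not on the preference list; base rate stands.
Duty = 2,130 × €1.34 = €2,854.20.
Line 2 (1975.51, Galius, 2,070 units, €129,147.30):
Base rate for 1975.51 is 3%.
Additional duty on 1975.51 from Galius: +67.9%. Applied ad valorem rate: 3% + 67.9% = 70.9%.
Duty = €129,147.30 × 70.9% = €91,565.44.
Line 3 (4860.69, Galius, 2,775 kg, €359,057.25):
Base rate for 4860.69 is 19.5% + €2.47/kg.
4860.69 has an FTA preferential rate, but origin Galius is not Eriius; base rate stands.
Additional duty on 4860.69 from Galius: +36.1%. Applied ad valorem rate: 19.5% + 36.1% = 55.6%.
Duty = €359,057.25 × 55.6% + 2,775 × €2.47 = €206,490.08.
Line 4 (8070.40, Eriius, 2,006 units, €297,249.08):
Base rate for 8070.40 is 18% + €3.19/unit.
Origin Eriius qualifies under the Farena–Eriius agreement and 8070.40 is covered: preferential rate 14% applies instead.
Duty = €297,249.08 × 14% = €41,614.87.
Total = €2,854.20 + €91,565.44 + €206,490.08 + €41,614.87 = €342,524.59.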